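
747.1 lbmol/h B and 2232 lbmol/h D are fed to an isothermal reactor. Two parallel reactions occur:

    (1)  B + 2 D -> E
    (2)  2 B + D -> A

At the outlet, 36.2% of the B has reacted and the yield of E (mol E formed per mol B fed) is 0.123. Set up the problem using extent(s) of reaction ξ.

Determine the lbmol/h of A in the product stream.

89.3 lbmol/h

Yield of E: 1ξ₁ / 747.1 = 0.123 → ξ₁ = 91.89 lbmol/h.
Conversion of B: 1ξ₁ + 2ξ₂ = 0.362 × 747.1 = 270.5 → ξ₂ = 89.28 lbmol/h.
Outlet amounts (n = n₀ + Σ ν·ξ):
  B: 747.1 − 1(91.89) − 2(89.28) = 476.6
  D: 2232 − 2(91.89) − 1(89.28) = 1959
  E: 0 + 1(91.89) = 91.89
  A: 0 + 1(89.28) = 89.28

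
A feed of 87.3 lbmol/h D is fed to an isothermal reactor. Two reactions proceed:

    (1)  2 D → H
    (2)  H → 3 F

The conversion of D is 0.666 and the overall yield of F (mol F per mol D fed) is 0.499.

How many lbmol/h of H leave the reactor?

Conversion of D: D consumed = 2ξ₁ = 0.666 × 87.3 → ξ₁ = 29.07 lbmol/h.
Yield of F: 3ξ₂ / 87.3 = 0.499 → ξ₂ = 14.52 lbmol/h.
Outlet amounts (n = n₀ + Σ ν·ξ):
  D: 87.3 − 2(29.07) = 29.16
  H: 0 + 1(29.07) − 1(14.52) = 14.55
  F: 0 + 3(14.52) = 43.56

14.6 lbmol/h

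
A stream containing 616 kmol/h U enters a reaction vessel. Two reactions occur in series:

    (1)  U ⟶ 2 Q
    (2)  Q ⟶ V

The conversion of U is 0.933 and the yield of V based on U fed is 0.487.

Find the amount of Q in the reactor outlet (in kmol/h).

849 kmol/h

Conversion of U: U consumed = 1ξ₁ = 0.933 × 616 → ξ₁ = 574.7 kmol/h.
Yield of V: 1ξ₂ / 616 = 0.487 → ξ₂ = 300 kmol/h.
Outlet amounts (n = n₀ + Σ ν·ξ):
  U: 616 − 1(574.7) = 41.27
  Q: 0 + 2(574.7) − 1(300) = 849.5
  V: 0 + 1(300) = 300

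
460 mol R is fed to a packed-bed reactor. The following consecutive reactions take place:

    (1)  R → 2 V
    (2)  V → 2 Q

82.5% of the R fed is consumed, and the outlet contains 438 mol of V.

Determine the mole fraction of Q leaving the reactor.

0.553

Conversion of R: R consumed = 1ξ₁ = 0.825 × 460 → ξ₁ = 379.5 mol.
V balance: n_V = 0 + 2ξ₁ − 1ξ₂ = 438 → ξ₂ = (2·379.5 − 438)/1 = 321 mol.
Outlet amounts (n = n₀ + Σ ν·ξ):
  R: 460 − 1(379.5) = 80.5
  V: 0 + 2(379.5) − 1(321) = 438
  Q: 0 + 2(321) = 642
Total out = 1160 mol; y_Q = 642 / 1160 = 0.5532.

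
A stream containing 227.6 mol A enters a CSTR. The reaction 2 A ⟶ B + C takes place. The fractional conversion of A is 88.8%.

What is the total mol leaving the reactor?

228 mol

A reacted = 0.888 × 227.6 = 202.1 mol; ν_A = −2, so ξ = 202.1/2 = 101.1 mol.
Outlet amounts (n = n₀ + ν ξ):
  A: 227.6 − 2(101.1) = 25.49
  B: 0 + 1(101.1) = 101.1
  C: 0 + 1(101.1) = 101.1
Total out = 25.49 + 101.1 + 101.1 = 227.6 mol.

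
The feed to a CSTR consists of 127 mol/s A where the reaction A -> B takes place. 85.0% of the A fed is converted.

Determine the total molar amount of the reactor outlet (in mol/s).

A reacted = 0.85 × 127 = 108 mol/s; ν_A = −1, so ξ = 108/1 = 108 mol/s.
Outlet amounts (n = n₀ + ν ξ):
  A: 127 − 1(108) = 19.05
  B: 0 + 1(108) = 108
Total out = 19.05 + 108 = 127 mol/s.

127 mol/s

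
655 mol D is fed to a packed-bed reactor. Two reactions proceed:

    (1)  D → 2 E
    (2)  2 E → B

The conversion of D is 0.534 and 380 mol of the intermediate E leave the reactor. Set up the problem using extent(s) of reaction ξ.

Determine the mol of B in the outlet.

160 mol

Conversion of D: D consumed = 1ξ₁ = 0.534 × 655 → ξ₁ = 349.8 mol.
E balance: n_E = 0 + 2ξ₁ − 2ξ₂ = 380 → ξ₂ = (2·349.8 − 380)/2 = 159.8 mol.
Outlet amounts (n = n₀ + Σ ν·ξ):
  D: 655 − 1(349.8) = 305.2
  E: 0 + 2(349.8) − 2(159.8) = 380
  B: 0 + 1(159.8) = 159.8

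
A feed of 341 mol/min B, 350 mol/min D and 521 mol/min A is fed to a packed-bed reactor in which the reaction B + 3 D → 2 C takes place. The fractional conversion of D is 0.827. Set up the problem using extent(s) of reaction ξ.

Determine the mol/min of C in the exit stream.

193 mol/min

D reacted = 0.827 × 350 = 289.4 mol/min; ν_D = −3, so ξ = 289.4/3 = 96.48 mol/min.
Outlet amounts (n = n₀ + ν ξ):
  B: 341 − 1(96.48) = 244.5
  D: 350 − 3(96.48) = 60.55
  C: 0 + 2(96.48) = 193
  A: 521 (inert)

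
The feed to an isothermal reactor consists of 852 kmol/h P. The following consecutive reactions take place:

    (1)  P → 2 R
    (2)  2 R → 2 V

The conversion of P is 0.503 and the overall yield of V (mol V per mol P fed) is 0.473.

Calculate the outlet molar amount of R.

454 kmol/h

Conversion of P: P consumed = 1ξ₁ = 0.503 × 852 → ξ₁ = 428.6 kmol/h.
Yield of V: 2ξ₂ / 852 = 0.473 → ξ₂ = 201.5 kmol/h.
Outlet amounts (n = n₀ + Σ ν·ξ):
  P: 852 − 1(428.6) = 423.4
  R: 0 + 2(428.6) − 2(201.5) = 454.1
  V: 0 + 2(201.5) = 403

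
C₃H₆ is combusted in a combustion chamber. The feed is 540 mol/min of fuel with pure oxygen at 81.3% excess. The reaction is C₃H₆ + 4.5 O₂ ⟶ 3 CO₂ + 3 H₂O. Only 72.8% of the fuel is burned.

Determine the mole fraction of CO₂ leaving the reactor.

0.229

Stoichiometric O₂ = 4.5 × 540 = 2430 mol/min; O₂ fed = 2430 × 1.813 = 4406 mol/min.
Fuel reacted = 0.728 × 540 → ξ = 393.1 mol/min.
Outlet (n = n₀ + ν ξ):
  C₃H₆: 540 − 1(393.1) = 146.9
  O₂: 4406 − 4.5(393.1) = 2637
  CO₂: 0 + 3(393.1) = 1179
  H₂O: 0 + 3(393.1) = 1179
Total out = 5142 mol/min; y_CO₂ = 1179 / 5142 = 0.2294.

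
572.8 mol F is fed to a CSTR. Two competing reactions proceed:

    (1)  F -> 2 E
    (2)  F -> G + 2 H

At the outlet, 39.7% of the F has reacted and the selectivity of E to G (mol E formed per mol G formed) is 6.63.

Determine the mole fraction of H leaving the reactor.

Conversion of F: F consumed = 0.397 × 572.8 = 227.4 mol = 1ξ₁ + 1ξ₂.
Selectivity: 2ξ₁ / (1ξ₂) = 6.63 → ξ₁ = 3.315 ξ₂.
Substitute: (1·3.315 + 1) ξ₂ = 227.4 → ξ₂ = 52.7 mol, ξ₁ = 174.7 mol.
Outlet amounts (n = n₀ + Σ ν·ξ):
  F: 572.8 − 1(174.7) − 1(52.7) = 345.4
  E: 0 + 2(174.7) = 349.4
  G: 0 + 1(52.7) = 52.7
  H: 0 + 2(52.7) = 105.4
Total out = 852.9 mol; y_H = 105.4 / 852.9 = 0.1236.

0.124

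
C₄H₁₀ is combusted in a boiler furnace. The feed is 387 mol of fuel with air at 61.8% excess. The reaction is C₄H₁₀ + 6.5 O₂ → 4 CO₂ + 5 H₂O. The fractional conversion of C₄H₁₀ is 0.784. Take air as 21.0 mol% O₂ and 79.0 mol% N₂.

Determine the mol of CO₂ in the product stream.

1210 mol

Stoichiometric O₂ = 6.5 × 387 = 2516 mol; O₂ fed = 2516 × 1.618 = 4070 mol.
N₂ fed = 4070 × 79/21 = 15310 mol.
Fuel reacted = 0.784 × 387 → ξ = 303.4 mol.
Outlet (n = n₀ + ν ξ):
  C₄H₁₀: 387 − 1(303.4) = 83.59
  O₂: 4070 − 6.5(303.4) = 2098
  N₂: 15310 (inert)
  CO₂: 0 + 4(303.4) = 1214
  H₂O: 0 + 5(303.4) = 1517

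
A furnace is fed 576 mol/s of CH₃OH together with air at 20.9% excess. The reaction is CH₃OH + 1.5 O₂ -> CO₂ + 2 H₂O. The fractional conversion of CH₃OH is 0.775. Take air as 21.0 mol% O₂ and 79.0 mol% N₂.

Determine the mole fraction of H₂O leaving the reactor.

Stoichiometric O₂ = 1.5 × 576 = 864 mol/s; O₂ fed = 864 × 1.209 = 1045 mol/s.
N₂ fed = 1045 × 79/21 = 3930 mol/s.
Fuel reacted = 0.775 × 576 → ξ = 446.4 mol/s.
Outlet (n = n₀ + ν ξ):
  CH₃OH: 576 − 1(446.4) = 129.6
  O₂: 1045 − 1.5(446.4) = 375
  N₂: 3930 (inert)
  CO₂: 0 + 1(446.4) = 446.4
  H₂O: 0 + 2(446.4) = 892.8
Total out = 5773 mol/s; y_H₂O = 892.8 / 5773 = 0.1546.

0.155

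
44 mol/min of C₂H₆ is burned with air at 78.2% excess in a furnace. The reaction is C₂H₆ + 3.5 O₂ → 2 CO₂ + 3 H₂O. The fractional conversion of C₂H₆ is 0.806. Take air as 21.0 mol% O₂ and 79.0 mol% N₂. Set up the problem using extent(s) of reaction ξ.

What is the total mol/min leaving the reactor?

1370 mol/min

Stoichiometric O₂ = 3.5 × 44 = 154 mol/min; O₂ fed = 154 × 1.782 = 274.4 mol/min.
N₂ fed = 274.4 × 79/21 = 1032 mol/min.
Fuel reacted = 0.806 × 44 → ξ = 35.46 mol/min.
Outlet (n = n₀ + ν ξ):
  C₂H₆: 44 − 1(35.46) = 8.536
  O₂: 274.4 − 3.5(35.46) = 150.3
  N₂: 1032 (inert)
  CO₂: 0 + 2(35.46) = 70.93
  H₂O: 0 + 3(35.46) = 106.4
Total out = 8.536 + 150.3 + 1032 + 70.93 + 106.4 = 1369 mol/min.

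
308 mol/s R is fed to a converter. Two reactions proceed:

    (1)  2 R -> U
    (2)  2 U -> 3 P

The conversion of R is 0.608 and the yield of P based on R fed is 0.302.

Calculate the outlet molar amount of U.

Conversion of R: R consumed = 2ξ₁ = 0.608 × 308 → ξ₁ = 93.63 mol/s.
Yield of P: 3ξ₂ / 308 = 0.302 → ξ₂ = 31.01 mol/s.
Outlet amounts (n = n₀ + Σ ν·ξ):
  R: 308 − 2(93.63) = 120.7
  U: 0 + 1(93.63) − 2(31.01) = 31.62
  P: 0 + 3(31.01) = 93.02

31.6 mol/s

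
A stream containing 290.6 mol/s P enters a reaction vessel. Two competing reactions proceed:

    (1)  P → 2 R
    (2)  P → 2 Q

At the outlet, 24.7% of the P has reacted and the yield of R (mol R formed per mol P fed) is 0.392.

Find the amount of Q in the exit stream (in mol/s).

29.6 mol/s

Yield of R: 2ξ₁ / 290.6 = 0.392 → ξ₁ = 56.96 mol/s.
Conversion of P: 1ξ₁ + 1ξ₂ = 0.247 × 290.6 = 71.78 → ξ₂ = 14.82 mol/s.
Outlet amounts (n = n₀ + Σ ν·ξ):
  P: 290.6 − 1(56.96) − 1(14.82) = 218.8
  R: 0 + 2(56.96) = 113.9
  Q: 0 + 2(14.82) = 29.64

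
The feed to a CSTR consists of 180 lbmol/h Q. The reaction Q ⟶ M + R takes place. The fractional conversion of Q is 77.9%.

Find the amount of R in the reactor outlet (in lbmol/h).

140 lbmol/h

Q reacted = 0.779 × 180 = 140.2 lbmol/h; ν_Q = −1, so ξ = 140.2/1 = 140.2 lbmol/h.
Outlet amounts (n = n₀ + ν ξ):
  Q: 180 − 1(140.2) = 39.78
  M: 0 + 1(140.2) = 140.2
  R: 0 + 1(140.2) = 140.2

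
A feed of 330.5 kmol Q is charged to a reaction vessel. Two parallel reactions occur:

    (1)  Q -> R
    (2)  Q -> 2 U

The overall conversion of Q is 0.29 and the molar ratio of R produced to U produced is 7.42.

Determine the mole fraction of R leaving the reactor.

0.267

Conversion of Q: Q consumed = 0.29 × 330.5 = 95.84 kmol = 1ξ₁ + 1ξ₂.
Selectivity: 1ξ₁ / (2ξ₂) = 7.42 → ξ₁ = 14.84 ξ₂.
Substitute: (1·14.84 + 1) ξ₂ = 95.84 → ξ₂ = 6.051 kmol, ξ₁ = 89.79 kmol.
Outlet amounts (n = n₀ + Σ ν·ξ):
  Q: 330.5 − 1(89.79) − 1(6.051) = 234.7
  R: 0 + 1(89.79) = 89.79
  U: 0 + 2(6.051) = 12.1
Total out = 336.6 kmol; y_R = 89.79 / 336.6 = 0.2668.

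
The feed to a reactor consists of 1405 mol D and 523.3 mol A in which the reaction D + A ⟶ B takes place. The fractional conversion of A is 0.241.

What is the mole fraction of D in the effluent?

A reacted = 0.241 × 523.3 = 126.1 mol; ν_A = −1, so ξ = 126.1/1 = 126.1 mol.
Outlet amounts (n = n₀ + ν ξ):
  D: 1405 − 1(126.1) = 1279
  A: 523.3 − 1(126.1) = 397.2
  B: 0 + 1(126.1) = 126.1
Total out = 1802 mol; y_D = 1279 / 1802 = 0.7096.

0.71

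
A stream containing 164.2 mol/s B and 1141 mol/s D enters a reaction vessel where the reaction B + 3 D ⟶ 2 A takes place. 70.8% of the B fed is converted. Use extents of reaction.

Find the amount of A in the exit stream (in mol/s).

233 mol/s

B reacted = 0.708 × 164.2 = 116.3 mol/s; ν_B = −1, so ξ = 116.3/1 = 116.3 mol/s.
Outlet amounts (n = n₀ + ν ξ):
  B: 164.2 − 1(116.3) = 47.95
  D: 1141 − 3(116.3) = 792.2
  A: 0 + 2(116.3) = 232.5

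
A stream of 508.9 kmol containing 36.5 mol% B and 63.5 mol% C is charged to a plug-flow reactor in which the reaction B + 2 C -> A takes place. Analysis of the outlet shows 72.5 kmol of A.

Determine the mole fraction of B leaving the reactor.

0.311

For A: n = n₀ + 1ξ → 72.5 = 0 + 1ξ, giving ξ = 72.5 kmol.
Outlet amounts (n = n₀ + ν ξ):
  B: 185.7 − 1(72.5) = 113.2
  C: 323.2 − 2(72.5) = 178.2
  A: 0 + 1(72.5) = 72.5
Total out = 363.9 kmol; y_B = 113.2 / 363.9 = 0.3112.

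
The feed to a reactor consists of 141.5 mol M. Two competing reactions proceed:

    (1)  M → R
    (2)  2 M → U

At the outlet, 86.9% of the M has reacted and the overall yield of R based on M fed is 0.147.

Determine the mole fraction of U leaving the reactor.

0.565

Yield of R: 1ξ₁ / 141.5 = 0.147 → ξ₁ = 20.8 mol.
Conversion of M: 1ξ₁ + 2ξ₂ = 0.869 × 141.5 = 123 → ξ₂ = 51.08 mol.
Outlet amounts (n = n₀ + Σ ν·ξ):
  M: 141.5 − 1(20.8) − 2(51.08) = 18.54
  R: 0 + 1(20.8) = 20.8
  U: 0 + 1(51.08) = 51.08
Total out = 90.42 mol; y_U = 51.08 / 90.42 = 0.5649.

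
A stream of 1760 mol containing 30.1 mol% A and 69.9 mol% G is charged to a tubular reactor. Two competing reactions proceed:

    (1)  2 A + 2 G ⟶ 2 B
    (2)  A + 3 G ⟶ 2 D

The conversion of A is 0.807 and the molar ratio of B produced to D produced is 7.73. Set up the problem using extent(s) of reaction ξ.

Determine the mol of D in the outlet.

Conversion of A: A consumed = 0.807 × 529.8 = 427.5 mol = 2ξ₁ + 1ξ₂.
Selectivity: 2ξ₁ / (2ξ₂) = 7.73 → ξ₁ = 7.73 ξ₂.
Substitute: (2·7.73 + 1) ξ₂ = 427.5 → ξ₂ = 25.97 mol, ξ₁ = 200.8 mol.
Outlet amounts (n = n₀ + Σ ν·ξ):
  A: 529.8 − 2(200.8) − 1(25.97) = 102.2
  G: 1230 − 2(200.8) − 3(25.97) = 750.8
  B: 0 + 2(200.8) = 401.5
  D: 0 + 2(25.97) = 51.95

51.9 mol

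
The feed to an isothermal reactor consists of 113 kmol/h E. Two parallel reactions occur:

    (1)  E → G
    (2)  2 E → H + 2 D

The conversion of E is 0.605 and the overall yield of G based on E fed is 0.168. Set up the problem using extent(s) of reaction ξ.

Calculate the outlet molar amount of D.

Yield of G: 1ξ₁ / 113 = 0.168 → ξ₁ = 18.98 kmol/h.
Conversion of E: 1ξ₁ + 2ξ₂ = 0.605 × 113 = 68.36 → ξ₂ = 24.69 kmol/h.
Outlet amounts (n = n₀ + Σ ν·ξ):
  E: 113 − 1(18.98) − 2(24.69) = 44.64
  G: 0 + 1(18.98) = 18.98
  H: 0 + 1(24.69) = 24.69
  D: 0 + 2(24.69) = 49.38

49.4 kmol/h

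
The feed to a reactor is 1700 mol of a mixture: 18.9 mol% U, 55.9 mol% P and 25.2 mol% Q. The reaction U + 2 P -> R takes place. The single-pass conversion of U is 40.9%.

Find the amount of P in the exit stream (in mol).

U reacted = 0.409 × 321.3 = 131.4 mol; ν_U = −1, so ξ = 131.4/1 = 131.4 mol.
Outlet amounts (n = n₀ + ν ξ):
  U: 321.3 − 1(131.4) = 189.9
  P: 950.3 − 2(131.4) = 687.5
  R: 0 + 1(131.4) = 131.4
  Q: 428.4 (inert)

687 mol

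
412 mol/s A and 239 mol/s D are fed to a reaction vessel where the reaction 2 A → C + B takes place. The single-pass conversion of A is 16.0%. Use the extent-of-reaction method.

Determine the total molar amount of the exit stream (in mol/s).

A reacted = 0.16 × 412 = 65.92 mol/s; ν_A = −2, so ξ = 65.92/2 = 32.96 mol/s.
Outlet amounts (n = n₀ + ν ξ):
  A: 412 − 2(32.96) = 346.1
  C: 0 + 1(32.96) = 32.96
  B: 0 + 1(32.96) = 32.96
  D: 239 (inert)
Total out = 346.1 + 32.96 + 32.96 + 239 = 651 mol/s.

651 mol/s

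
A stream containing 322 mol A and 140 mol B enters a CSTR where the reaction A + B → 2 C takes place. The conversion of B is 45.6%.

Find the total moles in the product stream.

462 mol

B reacted = 0.456 × 140 = 63.84 mol; ν_B = −1, so ξ = 63.84/1 = 63.84 mol.
Outlet amounts (n = n₀ + ν ξ):
  A: 322 − 1(63.84) = 258.2
  B: 140 − 1(63.84) = 76.16
  C: 0 + 2(63.84) = 127.7
Total out = 258.2 + 76.16 + 127.7 = 462 mol.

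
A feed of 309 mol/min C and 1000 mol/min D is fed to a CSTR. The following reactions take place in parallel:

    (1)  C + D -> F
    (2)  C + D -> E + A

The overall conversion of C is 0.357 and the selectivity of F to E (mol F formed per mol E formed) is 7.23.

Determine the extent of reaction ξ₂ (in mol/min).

ξ₂ = 13.4 mol/min

Conversion of C: C consumed = 0.357 × 309 = 110.3 mol/min = 1ξ₁ + 1ξ₂.
Selectivity: 1ξ₁ / (1ξ₂) = 7.23 → ξ₁ = 7.23 ξ₂.
Substitute: (1·7.23 + 1) ξ₂ = 110.3 → ξ₂ = 13.4 mol/min, ξ₁ = 96.91 mol/min.
Outlet amounts (n = n₀ + Σ ν·ξ):
  C: 309 − 1(96.91) − 1(13.4) = 198.7
  D: 1000 − 1(96.91) − 1(13.4) = 889.7
  F: 0 + 1(96.91) = 96.91
  E: 0 + 1(13.4) = 13.4
  A: 0 + 1(13.4) = 13.4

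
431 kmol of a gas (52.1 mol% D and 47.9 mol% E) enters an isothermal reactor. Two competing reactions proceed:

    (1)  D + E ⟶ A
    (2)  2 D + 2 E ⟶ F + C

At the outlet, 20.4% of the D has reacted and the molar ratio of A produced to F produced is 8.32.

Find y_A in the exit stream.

Conversion of D: D consumed = 0.204 × 224.6 = 45.81 kmol = 1ξ₁ + 2ξ₂.
Selectivity: 1ξ₁ / (1ξ₂) = 8.32 → ξ₁ = 8.32 ξ₂.
Substitute: (1·8.32 + 2) ξ₂ = 45.81 → ξ₂ = 4.439 kmol, ξ₁ = 36.93 kmol.
Outlet amounts (n = n₀ + Σ ν·ξ):
  D: 224.6 − 1(36.93) − 2(4.439) = 178.7
  E: 206.4 − 1(36.93) − 2(4.439) = 160.6
  A: 0 + 1(36.93) = 36.93
  F: 0 + 1(4.439) = 4.439
  C: 0 + 1(4.439) = 4.439
Total out = 385.2 kmol; y_A = 36.93 / 385.2 = 0.09588.

0.0959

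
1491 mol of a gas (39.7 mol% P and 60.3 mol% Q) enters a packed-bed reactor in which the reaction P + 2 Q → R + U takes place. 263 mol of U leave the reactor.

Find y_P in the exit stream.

For U: n = n₀ + 1ξ → 263 = 0 + 1ξ, giving ξ = 263 mol.
Outlet amounts (n = n₀ + ν ξ):
  P: 591.9 − 1(263) = 328.9
  Q: 899.1 − 2(263) = 373.1
  R: 0 + 1(263) = 263
  U: 0 + 1(263) = 263
Total out = 1228 mol; y_P = 328.9 / 1228 = 0.2679.

0.268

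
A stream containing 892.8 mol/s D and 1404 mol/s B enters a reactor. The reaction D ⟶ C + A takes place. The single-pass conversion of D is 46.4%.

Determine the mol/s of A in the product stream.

D reacted = 0.464 × 892.8 = 414.3 mol/s; ν_D = −1, so ξ = 414.3/1 = 414.3 mol/s.
Outlet amounts (n = n₀ + ν ξ):
  D: 892.8 − 1(414.3) = 478.5
  C: 0 + 1(414.3) = 414.3
  A: 0 + 1(414.3) = 414.3
  B: 1404 (inert)

414 mol/s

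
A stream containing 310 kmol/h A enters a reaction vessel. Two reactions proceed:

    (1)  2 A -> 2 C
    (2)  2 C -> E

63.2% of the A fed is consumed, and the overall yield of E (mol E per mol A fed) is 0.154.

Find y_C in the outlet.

0.383

Conversion of A: A consumed = 2ξ₁ = 0.632 × 310 → ξ₁ = 97.96 kmol/h.
Yield of E: 1ξ₂ / 310 = 0.154 → ξ₂ = 47.74 kmol/h.
Outlet amounts (n = n₀ + Σ ν·ξ):
  A: 310 − 2(97.96) = 114.1
  C: 0 + 2(97.96) − 2(47.74) = 100.4
  E: 0 + 1(47.74) = 47.74
Total out = 262.3 kmol/h; y_C = 100.4 / 262.3 = 0.383.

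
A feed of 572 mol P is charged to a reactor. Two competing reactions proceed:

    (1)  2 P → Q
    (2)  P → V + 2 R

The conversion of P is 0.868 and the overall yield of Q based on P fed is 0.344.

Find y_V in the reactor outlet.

0.177

Yield of Q: 1ξ₁ / 572 = 0.344 → ξ₁ = 196.8 mol.
Conversion of P: 2ξ₁ + 1ξ₂ = 0.868 × 572 = 496.5 → ξ₂ = 103 mol.
Outlet amounts (n = n₀ + Σ ν·ξ):
  P: 572 − 2(196.8) − 1(103) = 75.5
  Q: 0 + 1(196.8) = 196.8
  V: 0 + 1(103) = 103
  R: 0 + 2(103) = 205.9
Total out = 581.2 mol; y_V = 103 / 581.2 = 0.1772.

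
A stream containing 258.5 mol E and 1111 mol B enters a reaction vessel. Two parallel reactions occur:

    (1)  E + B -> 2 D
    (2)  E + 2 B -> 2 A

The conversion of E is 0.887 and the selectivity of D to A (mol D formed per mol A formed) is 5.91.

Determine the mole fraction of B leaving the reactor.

0.635

Conversion of E: E consumed = 0.887 × 258.5 = 229.3 mol = 1ξ₁ + 1ξ₂.
Selectivity: 2ξ₁ / (2ξ₂) = 5.91 → ξ₁ = 5.91 ξ₂.
Substitute: (1·5.91 + 1) ξ₂ = 229.3 → ξ₂ = 33.18 mol, ξ₁ = 196.1 mol.
Outlet amounts (n = n₀ + Σ ν·ξ):
  E: 258.5 − 1(196.1) − 1(33.18) = 29.21
  B: 1111 − 1(196.1) − 2(33.18) = 848.5
  D: 0 + 2(196.1) = 392.2
  A: 0 + 2(33.18) = 66.36
Total out = 1336 mol; y_B = 848.5 / 1336 = 0.635.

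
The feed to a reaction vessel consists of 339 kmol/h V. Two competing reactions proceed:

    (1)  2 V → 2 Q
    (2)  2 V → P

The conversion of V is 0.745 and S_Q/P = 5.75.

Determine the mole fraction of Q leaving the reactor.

0.612

Conversion of V: V consumed = 0.745 × 339 = 252.6 kmol/h = 2ξ₁ + 2ξ₂.
Selectivity: 2ξ₁ / (1ξ₂) = 5.75 → ξ₁ = 2.875 ξ₂.
Substitute: (2·2.875 + 2) ξ₂ = 252.6 → ξ₂ = 32.59 kmol/h, ξ₁ = 93.69 kmol/h.
Outlet amounts (n = n₀ + Σ ν·ξ):
  V: 339 − 2(93.69) − 2(32.59) = 86.44
  Q: 0 + 2(93.69) = 187.4
  P: 0 + 1(32.59) = 32.59
Total out = 306.4 kmol/h; y_Q = 187.4 / 306.4 = 0.6115.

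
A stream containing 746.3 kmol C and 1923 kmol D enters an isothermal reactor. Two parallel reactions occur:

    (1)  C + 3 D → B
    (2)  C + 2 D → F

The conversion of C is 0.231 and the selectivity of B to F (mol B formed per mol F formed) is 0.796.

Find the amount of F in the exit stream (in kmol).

96 kmol

Conversion of C: C consumed = 0.231 × 746.3 = 172.4 kmol = 1ξ₁ + 1ξ₂.
Selectivity: 1ξ₁ / (1ξ₂) = 0.796 → ξ₁ = 0.796 ξ₂.
Substitute: (1·0.796 + 1) ξ₂ = 172.4 → ξ₂ = 95.99 kmol, ξ₁ = 76.41 kmol.
Outlet amounts (n = n₀ + Σ ν·ξ):
  C: 746.3 − 1(76.41) − 1(95.99) = 573.9
  D: 1923 − 3(76.41) − 2(95.99) = 1502
  B: 0 + 1(76.41) = 76.41
  F: 0 + 1(95.99) = 95.99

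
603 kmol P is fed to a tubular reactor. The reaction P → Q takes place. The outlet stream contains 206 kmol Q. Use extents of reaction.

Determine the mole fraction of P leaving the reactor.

0.658

For Q: n = n₀ + 1ξ → 206 = 0 + 1ξ, giving ξ = 206 kmol.
Outlet amounts (n = n₀ + ν ξ):
  P: 603 − 1(206) = 397
  Q: 0 + 1(206) = 206
Total out = 603 kmol; y_P = 397 / 603 = 0.6584.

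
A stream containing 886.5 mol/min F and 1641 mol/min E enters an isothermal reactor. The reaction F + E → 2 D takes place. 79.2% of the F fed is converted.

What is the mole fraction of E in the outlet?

0.371

F reacted = 0.792 × 886.5 = 702.1 mol/min; ν_F = −1, so ξ = 702.1/1 = 702.1 mol/min.
Outlet amounts (n = n₀ + ν ξ):
  F: 886.5 − 1(702.1) = 184.4
  E: 1641 − 1(702.1) = 938.9
  D: 0 + 2(702.1) = 1404
Total out = 2528 mol/min; y_E = 938.9 / 2528 = 0.3715.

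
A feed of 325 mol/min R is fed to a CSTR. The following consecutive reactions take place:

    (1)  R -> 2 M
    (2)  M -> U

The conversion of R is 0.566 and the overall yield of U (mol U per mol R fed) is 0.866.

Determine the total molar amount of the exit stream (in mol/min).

509 mol/min

Conversion of R: R consumed = 1ξ₁ = 0.566 × 325 → ξ₁ = 183.9 mol/min.
Yield of U: 1ξ₂ / 325 = 0.866 → ξ₂ = 281.4 mol/min.
Outlet amounts (n = n₀ + Σ ν·ξ):
  R: 325 − 1(183.9) = 141.1
  M: 0 + 2(183.9) − 1(281.4) = 86.45
  U: 0 + 1(281.4) = 281.4
Total out = 141.1 + 86.45 + 281.4 = 508.9 mol/min.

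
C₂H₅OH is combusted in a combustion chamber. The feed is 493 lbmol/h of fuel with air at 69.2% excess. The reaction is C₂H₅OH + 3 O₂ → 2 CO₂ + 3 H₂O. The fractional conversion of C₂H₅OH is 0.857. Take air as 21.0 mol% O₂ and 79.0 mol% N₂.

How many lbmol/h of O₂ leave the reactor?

1230 lbmol/h

Stoichiometric O₂ = 3 × 493 = 1479 lbmol/h; O₂ fed = 1479 × 1.692 = 2502 lbmol/h.
N₂ fed = 2502 × 79/21 = 9414 lbmol/h.
Fuel reacted = 0.857 × 493 → ξ = 422.5 lbmol/h.
Outlet (n = n₀ + ν ξ):
  C₂H₅OH: 493 − 1(422.5) = 70.5
  O₂: 2502 − 3(422.5) = 1235
  N₂: 9414 (inert)
  CO₂: 0 + 2(422.5) = 845
  H₂O: 0 + 3(422.5) = 1268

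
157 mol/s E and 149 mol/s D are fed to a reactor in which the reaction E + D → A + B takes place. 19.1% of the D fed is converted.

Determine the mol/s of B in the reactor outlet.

D reacted = 0.191 × 149 = 28.46 mol/s; ν_D = −1, so ξ = 28.46/1 = 28.46 mol/s.
Outlet amounts (n = n₀ + ν ξ):
  E: 157 − 1(28.46) = 128.5
  D: 149 − 1(28.46) = 120.5
  A: 0 + 1(28.46) = 28.46
  B: 0 + 1(28.46) = 28.46

28.5 mol/s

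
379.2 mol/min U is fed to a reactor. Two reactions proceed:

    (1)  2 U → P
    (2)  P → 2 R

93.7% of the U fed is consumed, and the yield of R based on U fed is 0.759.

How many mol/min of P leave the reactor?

Conversion of U: U consumed = 2ξ₁ = 0.937 × 379.2 → ξ₁ = 177.7 mol/min.
Yield of R: 2ξ₂ / 379.2 = 0.759 → ξ₂ = 143.9 mol/min.
Outlet amounts (n = n₀ + Σ ν·ξ):
  U: 379.2 − 2(177.7) = 23.89
  P: 0 + 1(177.7) − 1(143.9) = 33.75
  R: 0 + 2(143.9) = 287.8

33.7 mol/min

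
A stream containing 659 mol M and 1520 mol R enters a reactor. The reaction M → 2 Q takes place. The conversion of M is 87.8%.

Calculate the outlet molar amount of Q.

M reacted = 0.878 × 659 = 578.6 mol; ν_M = −1, so ξ = 578.6/1 = 578.6 mol.
Outlet amounts (n = n₀ + ν ξ):
  M: 659 − 1(578.6) = 80.4
  Q: 0 + 2(578.6) = 1157
  R: 1520 (inert)

1160 mol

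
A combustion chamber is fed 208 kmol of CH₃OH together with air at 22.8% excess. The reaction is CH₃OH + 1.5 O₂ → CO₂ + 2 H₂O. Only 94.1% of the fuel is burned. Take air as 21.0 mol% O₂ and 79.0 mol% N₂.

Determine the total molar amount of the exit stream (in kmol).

2130 kmol

Stoichiometric O₂ = 1.5 × 208 = 312 kmol; O₂ fed = 312 × 1.228 = 383.1 kmol.
N₂ fed = 383.1 × 79/21 = 1441 kmol.
Fuel reacted = 0.941 × 208 → ξ = 195.7 kmol.
Outlet (n = n₀ + ν ξ):
  CH₃OH: 208 − 1(195.7) = 12.27
  O₂: 383.1 − 1.5(195.7) = 89.54
  N₂: 1441 (inert)
  CO₂: 0 + 1(195.7) = 195.7
  H₂O: 0 + 2(195.7) = 391.5
Total out = 12.27 + 89.54 + 1441 + 195.7 + 391.5 = 2130 kmol.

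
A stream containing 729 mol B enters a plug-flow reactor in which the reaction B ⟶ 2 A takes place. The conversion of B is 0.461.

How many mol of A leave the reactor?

B reacted = 0.461 × 729 = 336.1 mol; ν_B = −1, so ξ = 336.1/1 = 336.1 mol.
Outlet amounts (n = n₀ + ν ξ):
  B: 729 − 1(336.1) = 392.9
  A: 0 + 2(336.1) = 672.1

672 mol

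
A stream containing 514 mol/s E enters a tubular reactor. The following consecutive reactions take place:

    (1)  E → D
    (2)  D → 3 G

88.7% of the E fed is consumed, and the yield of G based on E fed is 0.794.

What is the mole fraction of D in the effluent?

Conversion of E: E consumed = 1ξ₁ = 0.887 × 514 → ξ₁ = 455.9 mol/s.
Yield of G: 3ξ₂ / 514 = 0.794 → ξ₂ = 136 mol/s.
Outlet amounts (n = n₀ + Σ ν·ξ):
  E: 514 − 1(455.9) = 58.08
  D: 0 + 1(455.9) − 1(136) = 319.9
  G: 0 + 3(136) = 408.1
Total out = 786.1 mol/s; y_D = 319.9 / 786.1 = 0.4069.

0.407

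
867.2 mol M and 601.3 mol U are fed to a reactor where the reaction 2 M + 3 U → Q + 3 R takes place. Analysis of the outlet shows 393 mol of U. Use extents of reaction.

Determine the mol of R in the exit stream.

208 mol

For U: n = n₀ − 3ξ → 393 = 601.3 − 3ξ, giving ξ = 69.43 mol.
Outlet amounts (n = n₀ + ν ξ):
  M: 867.2 − 2(69.43) = 728.3
  U: 601.3 − 3(69.43) = 393
  Q: 0 + 1(69.43) = 69.43
  R: 0 + 3(69.43) = 208.3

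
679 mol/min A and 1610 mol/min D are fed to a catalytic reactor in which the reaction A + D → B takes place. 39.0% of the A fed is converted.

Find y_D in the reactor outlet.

0.665

A reacted = 0.39 × 679 = 264.8 mol/min; ν_A = −1, so ξ = 264.8/1 = 264.8 mol/min.
Outlet amounts (n = n₀ + ν ξ):
  A: 679 − 1(264.8) = 414.2
  D: 1610 − 1(264.8) = 1345
  B: 0 + 1(264.8) = 264.8
Total out = 2024 mol/min; y_D = 1345 / 2024 = 0.6646.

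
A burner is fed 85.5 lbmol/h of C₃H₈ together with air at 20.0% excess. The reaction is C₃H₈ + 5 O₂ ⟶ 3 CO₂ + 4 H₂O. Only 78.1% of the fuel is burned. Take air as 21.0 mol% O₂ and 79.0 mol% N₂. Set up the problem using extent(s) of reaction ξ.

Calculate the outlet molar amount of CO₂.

200 lbmol/h

Stoichiometric O₂ = 5 × 85.5 = 427.5 lbmol/h; O₂ fed = 427.5 × 1.200 = 513 lbmol/h.
N₂ fed = 513 × 79/21 = 1930 lbmol/h.
Fuel reacted = 0.781 × 85.5 → ξ = 66.78 lbmol/h.
Outlet (n = n₀ + ν ξ):
  C₃H₈: 85.5 − 1(66.78) = 18.72
  O₂: 513 − 5(66.78) = 179.1
  N₂: 1930 (inert)
  CO₂: 0 + 3(66.78) = 200.3
  H₂O: 0 + 4(66.78) = 267.1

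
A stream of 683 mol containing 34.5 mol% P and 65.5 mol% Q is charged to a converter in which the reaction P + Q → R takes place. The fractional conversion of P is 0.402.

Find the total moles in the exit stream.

588 mol

P reacted = 0.402 × 235.6 = 94.73 mol; ν_P = −1, so ξ = 94.73/1 = 94.73 mol.
Outlet amounts (n = n₀ + ν ξ):
  P: 235.6 − 1(94.73) = 140.9
  Q: 447.4 − 1(94.73) = 352.6
  R: 0 + 1(94.73) = 94.73
Total out = 140.9 + 352.6 + 94.73 = 588.3 mol.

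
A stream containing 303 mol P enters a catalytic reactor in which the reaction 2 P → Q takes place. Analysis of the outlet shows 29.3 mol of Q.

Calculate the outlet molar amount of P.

For Q: n = n₀ + 1ξ → 29.3 = 0 + 1ξ, giving ξ = 29.3 mol.
Outlet amounts (n = n₀ + ν ξ):
  P: 303 − 2(29.3) = 244.4
  Q: 0 + 1(29.3) = 29.3

244 mol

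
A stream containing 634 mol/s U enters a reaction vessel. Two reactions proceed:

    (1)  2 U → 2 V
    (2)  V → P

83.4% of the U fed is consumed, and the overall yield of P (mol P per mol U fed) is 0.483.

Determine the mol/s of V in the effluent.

223 mol/s

Conversion of U: U consumed = 2ξ₁ = 0.834 × 634 → ξ₁ = 264.4 mol/s.
Yield of P: 1ξ₂ / 634 = 0.483 → ξ₂ = 306.2 mol/s.
Outlet amounts (n = n₀ + Σ ν·ξ):
  U: 634 − 2(264.4) = 105.2
  V: 0 + 2(264.4) − 1(306.2) = 222.5
  P: 0 + 1(306.2) = 306.2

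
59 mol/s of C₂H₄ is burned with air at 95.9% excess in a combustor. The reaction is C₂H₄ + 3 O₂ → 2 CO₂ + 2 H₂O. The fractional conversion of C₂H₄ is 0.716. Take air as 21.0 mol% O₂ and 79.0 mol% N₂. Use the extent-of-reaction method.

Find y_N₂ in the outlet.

Stoichiometric O₂ = 3 × 59 = 177 mol/s; O₂ fed = 177 × 1.959 = 346.7 mol/s.
N₂ fed = 346.7 × 79/21 = 1304 mol/s.
Fuel reacted = 0.716 × 59 → ξ = 42.24 mol/s.
Outlet (n = n₀ + ν ξ):
  C₂H₄: 59 − 1(42.24) = 16.76
  O₂: 346.7 − 3(42.24) = 220
  N₂: 1304 (inert)
  CO₂: 0 + 2(42.24) = 84.49
  H₂O: 0 + 2(42.24) = 84.49
Total out = 1710 mol/s; y_N₂ = 1304 / 1710 = 0.7627.

0.763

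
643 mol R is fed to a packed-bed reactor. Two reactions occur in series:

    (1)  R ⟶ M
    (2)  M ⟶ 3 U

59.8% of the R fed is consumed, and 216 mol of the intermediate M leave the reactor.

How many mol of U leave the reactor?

506 mol

Conversion of R: R consumed = 1ξ₁ = 0.598 × 643 → ξ₁ = 384.5 mol.
M balance: n_M = 0 + 1ξ₁ − 1ξ₂ = 216 → ξ₂ = (1·384.5 − 216)/1 = 168.5 mol.
Outlet amounts (n = n₀ + Σ ν·ξ):
  R: 643 − 1(384.5) = 258.5
  M: 0 + 1(384.5) − 1(168.5) = 216
  U: 0 + 3(168.5) = 505.5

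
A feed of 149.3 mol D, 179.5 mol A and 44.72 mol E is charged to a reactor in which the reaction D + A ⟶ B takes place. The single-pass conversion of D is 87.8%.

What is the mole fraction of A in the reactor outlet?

0.2

D reacted = 0.878 × 149.3 = 131.1 mol; ν_D = −1, so ξ = 131.1/1 = 131.1 mol.
Outlet amounts (n = n₀ + ν ξ):
  D: 149.3 − 1(131.1) = 18.21
  A: 179.5 − 1(131.1) = 48.41
  B: 0 + 1(131.1) = 131.1
  E: 44.72 (inert)
Total out = 242.4 mol; y_A = 48.41 / 242.4 = 0.1997.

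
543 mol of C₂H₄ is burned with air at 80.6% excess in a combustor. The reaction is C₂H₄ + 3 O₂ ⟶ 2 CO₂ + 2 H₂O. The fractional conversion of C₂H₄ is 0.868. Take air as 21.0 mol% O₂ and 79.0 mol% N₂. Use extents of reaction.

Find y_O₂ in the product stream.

Stoichiometric O₂ = 3 × 543 = 1629 mol; O₂ fed = 1629 × 1.806 = 2942 mol.
N₂ fed = 2942 × 79/21 = 11070 mol.
Fuel reacted = 0.868 × 543 → ξ = 471.3 mol.
Outlet (n = n₀ + ν ξ):
  C₂H₄: 543 − 1(471.3) = 71.68
  O₂: 2942 − 3(471.3) = 1528
  N₂: 11070 (inert)
  CO₂: 0 + 2(471.3) = 942.6
  H₂O: 0 + 2(471.3) = 942.6
Total out = 14550 mol; y_O₂ = 1528 / 14550 = 0.105.

0.105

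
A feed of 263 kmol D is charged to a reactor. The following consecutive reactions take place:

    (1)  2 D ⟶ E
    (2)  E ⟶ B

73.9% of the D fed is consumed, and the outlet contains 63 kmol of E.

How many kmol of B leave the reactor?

Conversion of D: D consumed = 2ξ₁ = 0.739 × 263 → ξ₁ = 97.18 kmol.
E balance: n_E = 0 + 1ξ₁ − 1ξ₂ = 63 → ξ₂ = (1·97.18 − 63)/1 = 34.18 kmol.
Outlet amounts (n = n₀ + Σ ν·ξ):
  D: 263 − 2(97.18) = 68.64
  E: 0 + 1(97.18) − 1(34.18) = 63
  B: 0 + 1(34.18) = 34.18

34.2 kmol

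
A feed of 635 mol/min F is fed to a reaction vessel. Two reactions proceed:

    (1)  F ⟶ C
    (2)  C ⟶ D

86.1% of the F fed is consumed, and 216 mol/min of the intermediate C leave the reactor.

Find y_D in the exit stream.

0.521

Conversion of F: F consumed = 1ξ₁ = 0.861 × 635 → ξ₁ = 546.7 mol/min.
C balance: n_C = 0 + 1ξ₁ − 1ξ₂ = 216 → ξ₂ = (1·546.7 − 216)/1 = 330.7 mol/min.
Outlet amounts (n = n₀ + Σ ν·ξ):
  F: 635 − 1(546.7) = 88.26
  C: 0 + 1(546.7) − 1(330.7) = 216
  D: 0 + 1(330.7) = 330.7
Total out = 635 mol/min; y_D = 330.7 / 635 = 0.5208.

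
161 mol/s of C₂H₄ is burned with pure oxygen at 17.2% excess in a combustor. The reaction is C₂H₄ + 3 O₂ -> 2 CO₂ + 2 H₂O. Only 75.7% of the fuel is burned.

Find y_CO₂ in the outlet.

0.335

Stoichiometric O₂ = 3 × 161 = 483 mol/s; O₂ fed = 483 × 1.172 = 566.1 mol/s.
Fuel reacted = 0.757 × 161 → ξ = 121.9 mol/s.
Outlet (n = n₀ + ν ξ):
  C₂H₄: 161 − 1(121.9) = 39.12
  O₂: 566.1 − 3(121.9) = 200.4
  CO₂: 0 + 2(121.9) = 243.8
  H₂O: 0 + 2(121.9) = 243.8
Total out = 727.1 mol/s; y_CO₂ = 243.8 / 727.1 = 0.3353.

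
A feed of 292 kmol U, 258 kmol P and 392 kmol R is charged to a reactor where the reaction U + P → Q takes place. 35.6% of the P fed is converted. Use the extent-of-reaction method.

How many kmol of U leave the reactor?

P reacted = 0.356 × 258 = 91.85 kmol; ν_P = −1, so ξ = 91.85/1 = 91.85 kmol.
Outlet amounts (n = n₀ + ν ξ):
  U: 292 − 1(91.85) = 200.2
  P: 258 − 1(91.85) = 166.2
  Q: 0 + 1(91.85) = 91.85
  R: 392 (inert)

200 kmol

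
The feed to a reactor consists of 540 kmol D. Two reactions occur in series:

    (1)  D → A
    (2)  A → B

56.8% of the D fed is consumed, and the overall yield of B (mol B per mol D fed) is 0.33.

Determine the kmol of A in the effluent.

129 kmol

Conversion of D: D consumed = 1ξ₁ = 0.568 × 540 → ξ₁ = 306.7 kmol.
Yield of B: 1ξ₂ / 540 = 0.33 → ξ₂ = 178.2 kmol.
Outlet amounts (n = n₀ + Σ ν·ξ):
  D: 540 − 1(306.7) = 233.3
  A: 0 + 1(306.7) − 1(178.2) = 128.5
  B: 0 + 1(178.2) = 178.2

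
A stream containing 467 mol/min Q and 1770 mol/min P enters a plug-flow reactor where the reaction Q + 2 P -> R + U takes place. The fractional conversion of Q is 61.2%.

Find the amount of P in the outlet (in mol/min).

Q reacted = 0.612 × 467 = 285.8 mol/min; ν_Q = −1, so ξ = 285.8/1 = 285.8 mol/min.
Outlet amounts (n = n₀ + ν ξ):
  Q: 467 − 1(285.8) = 181.2
  P: 1770 − 2(285.8) = 1198
  R: 0 + 1(285.8) = 285.8
  U: 0 + 1(285.8) = 285.8

1200 mol/min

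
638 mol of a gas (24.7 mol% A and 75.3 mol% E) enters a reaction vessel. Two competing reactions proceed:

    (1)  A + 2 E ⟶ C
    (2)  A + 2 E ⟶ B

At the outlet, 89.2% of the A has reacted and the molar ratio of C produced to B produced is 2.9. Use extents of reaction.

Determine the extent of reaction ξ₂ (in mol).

Conversion of A: A consumed = 0.892 × 157.6 = 140.6 mol = 1ξ₁ + 1ξ₂.
Selectivity: 1ξ₁ / (1ξ₂) = 2.9 → ξ₁ = 2.9 ξ₂.
Substitute: (1·2.9 + 1) ξ₂ = 140.6 → ξ₂ = 36.04 mol, ξ₁ = 104.5 mol.
Outlet amounts (n = n₀ + Σ ν·ξ):
  A: 157.6 − 1(104.5) − 1(36.04) = 17.02
  E: 480.4 − 2(104.5) − 2(36.04) = 199.3
  C: 0 + 1(104.5) = 104.5
  B: 0 + 1(36.04) = 36.04

ξ₂ = 36 mol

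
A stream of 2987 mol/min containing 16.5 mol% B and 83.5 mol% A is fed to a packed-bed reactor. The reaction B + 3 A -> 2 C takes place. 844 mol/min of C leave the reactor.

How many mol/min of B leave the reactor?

70.9 mol/min

For C: n = n₀ + 2ξ → 844 = 0 + 2ξ, giving ξ = 422 mol/min.
Outlet amounts (n = n₀ + ν ξ):
  B: 492.9 − 1(422) = 70.86
  A: 2494 − 3(422) = 1228
  C: 0 + 2(422) = 844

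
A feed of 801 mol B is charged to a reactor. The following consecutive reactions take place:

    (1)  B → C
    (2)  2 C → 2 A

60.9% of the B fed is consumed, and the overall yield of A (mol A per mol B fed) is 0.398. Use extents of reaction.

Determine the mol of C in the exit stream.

Conversion of B: B consumed = 1ξ₁ = 0.609 × 801 → ξ₁ = 487.8 mol.
Yield of A: 2ξ₂ / 801 = 0.398 → ξ₂ = 159.4 mol.
Outlet amounts (n = n₀ + Σ ν·ξ):
  B: 801 − 1(487.8) = 313.2
  C: 0 + 1(487.8) − 2(159.4) = 169
  A: 0 + 2(159.4) = 318.8

169 mol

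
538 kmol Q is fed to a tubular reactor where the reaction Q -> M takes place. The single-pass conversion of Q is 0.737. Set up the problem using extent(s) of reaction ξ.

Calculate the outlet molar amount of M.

Q reacted = 0.737 × 538 = 396.5 kmol; ν_Q = −1, so ξ = 396.5/1 = 396.5 kmol.
Outlet amounts (n = n₀ + ν ξ):
  Q: 538 − 1(396.5) = 141.5
  M: 0 + 1(396.5) = 396.5

397 kmol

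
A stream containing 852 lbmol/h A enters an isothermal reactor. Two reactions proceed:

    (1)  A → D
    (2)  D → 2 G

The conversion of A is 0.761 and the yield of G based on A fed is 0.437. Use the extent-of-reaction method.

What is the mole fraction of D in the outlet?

0.445

Conversion of A: A consumed = 1ξ₁ = 0.761 × 852 → ξ₁ = 648.4 lbmol/h.
Yield of G: 2ξ₂ / 852 = 0.437 → ξ₂ = 186.2 lbmol/h.
Outlet amounts (n = n₀ + Σ ν·ξ):
  A: 852 − 1(648.4) = 203.6
  D: 0 + 1(648.4) − 1(186.2) = 462.2
  G: 0 + 2(186.2) = 372.3
Total out = 1038 lbmol/h; y_D = 462.2 / 1038 = 0.4452.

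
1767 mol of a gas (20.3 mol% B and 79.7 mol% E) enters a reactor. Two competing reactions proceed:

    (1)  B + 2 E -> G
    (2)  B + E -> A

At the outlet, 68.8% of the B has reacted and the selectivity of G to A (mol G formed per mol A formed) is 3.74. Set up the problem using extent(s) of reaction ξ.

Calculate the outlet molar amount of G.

195 mol

Conversion of B: B consumed = 0.688 × 358.7 = 246.8 mol = 1ξ₁ + 1ξ₂.
Selectivity: 1ξ₁ / (1ξ₂) = 3.74 → ξ₁ = 3.74 ξ₂.
Substitute: (1·3.74 + 1) ξ₂ = 246.8 → ξ₂ = 52.06 mol, ξ₁ = 194.7 mol.
Outlet amounts (n = n₀ + Σ ν·ξ):
  B: 358.7 − 1(194.7) − 1(52.06) = 111.9
  E: 1408 − 2(194.7) − 1(52.06) = 966.8
  G: 0 + 1(194.7) = 194.7
  A: 0 + 1(52.06) = 52.06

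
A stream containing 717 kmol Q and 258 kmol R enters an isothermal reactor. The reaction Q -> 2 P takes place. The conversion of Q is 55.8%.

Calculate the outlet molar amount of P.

800 kmol

Q reacted = 0.558 × 717 = 400.1 kmol; ν_Q = −1, so ξ = 400.1/1 = 400.1 kmol.
Outlet amounts (n = n₀ + ν ξ):
  Q: 717 − 1(400.1) = 316.9
  P: 0 + 2(400.1) = 800.2
  R: 258 (inert)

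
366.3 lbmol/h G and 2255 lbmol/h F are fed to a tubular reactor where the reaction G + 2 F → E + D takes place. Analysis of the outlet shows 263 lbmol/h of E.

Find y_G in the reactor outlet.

0.0438

For E: n = n₀ + 1ξ → 263 = 0 + 1ξ, giving ξ = 263 lbmol/h.
Outlet amounts (n = n₀ + ν ξ):
  G: 366.3 − 1(263) = 103.3
  F: 2255 − 2(263) = 1729
  E: 0 + 1(263) = 263
  D: 0 + 1(263) = 263
Total out = 2358 lbmol/h; y_G = 103.3 / 2358 = 0.0438.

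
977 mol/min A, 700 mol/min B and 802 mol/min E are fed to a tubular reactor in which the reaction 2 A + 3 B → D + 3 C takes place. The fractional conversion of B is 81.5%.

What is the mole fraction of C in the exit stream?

B reacted = 0.815 × 700 = 570.5 mol/min; ν_B = −3, so ξ = 570.5/3 = 190.2 mol/min.
Outlet amounts (n = n₀ + ν ξ):
  A: 977 − 2(190.2) = 596.7
  B: 700 − 3(190.2) = 129.5
  D: 0 + 1(190.2) = 190.2
  C: 0 + 3(190.2) = 570.5
  E: 802 (inert)
Total out = 2289 mol/min; y_C = 570.5 / 2289 = 0.2493.

0.249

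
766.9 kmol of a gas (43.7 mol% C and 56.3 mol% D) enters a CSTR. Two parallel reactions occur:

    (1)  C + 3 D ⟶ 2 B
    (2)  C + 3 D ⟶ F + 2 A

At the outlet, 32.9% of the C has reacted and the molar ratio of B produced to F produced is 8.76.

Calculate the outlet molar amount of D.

101 kmol

Conversion of C: C consumed = 0.329 × 335.1 = 110.3 kmol = 1ξ₁ + 1ξ₂.
Selectivity: 2ξ₁ / (1ξ₂) = 8.76 → ξ₁ = 4.38 ξ₂.
Substitute: (1·4.38 + 1) ξ₂ = 110.3 → ξ₂ = 20.49 kmol, ξ₁ = 89.77 kmol.
Outlet amounts (n = n₀ + Σ ν·ξ):
  C: 335.1 − 1(89.77) − 1(20.49) = 224.9
  D: 431.8 − 3(89.77) − 3(20.49) = 101
  B: 0 + 2(89.77) = 179.5
  F: 0 + 1(20.49) = 20.49
  A: 0 + 2(20.49) = 40.99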